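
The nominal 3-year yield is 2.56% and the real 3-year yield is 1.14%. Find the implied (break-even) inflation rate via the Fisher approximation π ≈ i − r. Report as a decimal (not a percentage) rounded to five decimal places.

0.01420

π ≈ i − r = 2.56% − 1.14% → 0.01420.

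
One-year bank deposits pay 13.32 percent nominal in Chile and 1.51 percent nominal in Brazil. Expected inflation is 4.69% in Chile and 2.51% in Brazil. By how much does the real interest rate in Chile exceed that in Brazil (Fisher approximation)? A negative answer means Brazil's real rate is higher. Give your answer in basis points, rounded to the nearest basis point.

Chile: 13.32% − 4.69% = 8.630%
Brazil: 1.51% − 2.51% = -1.000%
Differential = 9.630% → 963 basis points.

963 basis points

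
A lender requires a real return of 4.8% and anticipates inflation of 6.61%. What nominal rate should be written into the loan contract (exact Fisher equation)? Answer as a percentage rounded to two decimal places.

11.73%

(1 + i) = (1 + r)(1 + π) = 1.04800 × 1.06610 = 1.1172728
i = 1.1172728 − 1, so the required nominal rate is 11.73%.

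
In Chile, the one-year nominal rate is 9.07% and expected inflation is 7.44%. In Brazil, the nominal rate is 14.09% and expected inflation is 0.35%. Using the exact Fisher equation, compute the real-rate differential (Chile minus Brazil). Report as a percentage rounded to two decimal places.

-12.17%

Chile: (1 + 0.0907)/(1 + 0.0744) − 1 = 1.51713%
Brazil: (1 + 0.1409)/(1 + 0.0035) − 1 = 13.69208%
Differential = 1.51713% − 13.69208% = -12.17495% → -12.17%.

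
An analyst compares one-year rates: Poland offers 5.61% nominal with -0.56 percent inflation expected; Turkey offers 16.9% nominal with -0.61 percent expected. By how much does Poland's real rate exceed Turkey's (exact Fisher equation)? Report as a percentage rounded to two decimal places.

Poland: (1 + 0.0561)/(1 − 0.0056) − 1 = 6.2047%
Turkey: (1 + 0.1690)/(1 − 0.0061) − 1 = 17.6175%
Differential = 6.2047% − 17.6175% = -11.4127% → -11.41%.

-11.41%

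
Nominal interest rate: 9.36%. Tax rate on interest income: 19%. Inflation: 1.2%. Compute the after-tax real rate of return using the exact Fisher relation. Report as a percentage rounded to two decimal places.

After-tax nominal return = 9.36% × (1 − 0.19) = 7.5816%.
1 + r = 1.075816 / 1.01200 = 1.063059
After-tax real rate = 1.063059 − 1 → 6.31%.

6.31%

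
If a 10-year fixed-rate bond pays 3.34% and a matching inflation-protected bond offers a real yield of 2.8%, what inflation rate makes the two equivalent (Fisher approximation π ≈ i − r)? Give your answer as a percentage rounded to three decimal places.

π ≈ i − r = 3.34% − 2.8% → 0.540%.

0.540%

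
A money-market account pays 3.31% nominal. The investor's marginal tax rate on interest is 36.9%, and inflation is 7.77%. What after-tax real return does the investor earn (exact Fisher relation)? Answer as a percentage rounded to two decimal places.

After-tax nominal return = 3.31% × (1 − 0.369) = 2.08861%.
1 + r = 1.0208861 / 1.07770 = 0.947282
After-tax real rate = 0.947282 − 1 → -5.27%.

-5.27%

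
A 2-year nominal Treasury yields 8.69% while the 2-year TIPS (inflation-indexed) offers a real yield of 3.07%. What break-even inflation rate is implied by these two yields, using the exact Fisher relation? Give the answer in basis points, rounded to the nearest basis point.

(1 + π) = (1 + i)/(1 + r) = 1.08690 / 1.03070 = 1.054526
Break-even inflation = 1.054526 − 1 → 545 basis points.

545 basis points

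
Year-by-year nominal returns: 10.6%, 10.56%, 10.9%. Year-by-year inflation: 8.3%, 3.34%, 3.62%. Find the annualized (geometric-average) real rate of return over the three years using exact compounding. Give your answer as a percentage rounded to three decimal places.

5.353%

Nominal growth factor = 1.1060 × 1.1056 × 1.1090 = 1.35607810
Price-level growth factor = 1.0830 × 1.0334 × 1.0362 = 1.15968623
Real growth factor = 1.35607810 / 1.15968623 = 1.16934914
Annualized real rate = 1.16934914^(1/3) − 1 = 5.3533% → 5.353%.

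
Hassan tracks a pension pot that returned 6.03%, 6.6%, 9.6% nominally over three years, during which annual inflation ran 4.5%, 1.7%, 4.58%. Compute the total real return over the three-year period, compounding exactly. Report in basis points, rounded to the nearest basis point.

Compound the nominal returns: 1.0603 × 1.0660 × 1.0960 = 1.238787.
Compound inflation: 1.0450 × 1.0170 × 1.0458 = 1.111440.
Deflate: 1.238787 / 1.111440 = 1.114578.
Total real return = 1.114578 − 1 → 1146 basis points.

1146 basis points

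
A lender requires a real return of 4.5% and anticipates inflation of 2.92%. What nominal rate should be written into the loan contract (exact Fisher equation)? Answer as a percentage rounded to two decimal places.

(1 + i) = (1 + r)(1 + π) = 1.04500 × 1.02920 = 1.075514
i = 1.075514 − 1, so the required nominal rate is 7.55%.

7.55%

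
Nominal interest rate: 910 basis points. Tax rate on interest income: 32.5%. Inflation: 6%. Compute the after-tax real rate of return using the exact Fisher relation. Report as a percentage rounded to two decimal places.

0.13%

After-tax nominal return = 9.1% × (1 − 0.325) = 6.1425%.
1 + r = 1.061425 / 1.06000 = 1.001344
After-tax real rate = 1.001344 − 1 → 0.13%.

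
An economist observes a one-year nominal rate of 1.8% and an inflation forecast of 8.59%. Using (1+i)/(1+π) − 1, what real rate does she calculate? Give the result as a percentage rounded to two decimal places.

-6.25%

By the Fisher relation, 1 + r = (1 + i)/(1 + π).
1 + r = 1.01800 / 1.08590 = 0.937471
r = 0.937471 − 1 = -6.2529%, i.e. -6.25%.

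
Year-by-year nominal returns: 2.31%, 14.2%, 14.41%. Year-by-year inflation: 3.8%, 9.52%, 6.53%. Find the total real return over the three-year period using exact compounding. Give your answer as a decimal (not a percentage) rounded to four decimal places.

Nominal growth factor = 1.0231 × 1.1420 × 1.1441 = 1.336744
Price-level growth factor = 1.0380 × 1.0952 × 1.0653 = 1.211052
Real growth factor = 1.336744 / 1.211052 = 1.103787
Total real return = 1.103787 − 1 → 0.1038.

0.1038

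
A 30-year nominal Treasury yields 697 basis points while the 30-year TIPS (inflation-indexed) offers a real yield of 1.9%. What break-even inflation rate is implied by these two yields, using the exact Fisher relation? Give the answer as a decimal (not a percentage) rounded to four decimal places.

(1 + π) = (1 + i)/(1 + r) = 1.06970 / 1.01900 = 1.049755
Break-even inflation = 1.049755 − 1 → 0.0498.

0.0498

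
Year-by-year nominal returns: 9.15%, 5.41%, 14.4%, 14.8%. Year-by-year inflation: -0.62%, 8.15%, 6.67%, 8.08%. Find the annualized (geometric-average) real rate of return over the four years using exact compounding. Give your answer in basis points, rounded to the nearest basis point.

Nominal growth factor = 1.0915 × 1.0541 × 1.1440 × 1.1480 = 1.51103132
Price-level growth factor = 0.9938 × 1.0815 × 1.0667 × 1.0808 = 1.23911937
Real growth factor = 1.51103132 / 1.23911937 = 1.21943967
Annualized real rate = 1.21943967^(1/4) − 1 = 5.0848% → 508 basis points.

508 basis points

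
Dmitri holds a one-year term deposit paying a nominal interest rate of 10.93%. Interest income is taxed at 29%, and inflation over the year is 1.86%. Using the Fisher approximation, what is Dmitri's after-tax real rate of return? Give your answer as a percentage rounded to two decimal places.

5.90%

After-tax nominal return = 10.93% × (1 − 0.29) = 7.7603%.
r ≈ 7.7603% − 1.86% → 5.90%.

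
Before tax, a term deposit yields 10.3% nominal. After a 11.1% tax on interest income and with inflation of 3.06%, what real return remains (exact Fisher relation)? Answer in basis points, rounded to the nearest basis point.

592 basis points

After-tax nominal return = 10.3% × (1 − 0.111) = 9.1567%.
1 + r = 1.091567 / 1.03060 = 1.059157
After-tax real rate = 1.059157 − 1 → 592 basis points.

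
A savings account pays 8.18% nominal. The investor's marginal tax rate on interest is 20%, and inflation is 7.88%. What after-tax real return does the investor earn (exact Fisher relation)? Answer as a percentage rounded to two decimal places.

-1.24%

After-tax nominal return = 8.18% × (1 − 0.2) = 6.5440%.
1 + r = 1.06544 / 1.07880 = 0.987616
After-tax real rate = 0.987616 − 1 → -1.24%.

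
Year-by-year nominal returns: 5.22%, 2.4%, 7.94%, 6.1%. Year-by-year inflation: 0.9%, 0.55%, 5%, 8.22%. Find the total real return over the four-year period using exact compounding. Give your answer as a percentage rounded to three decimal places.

7.035%

Nominal growth factor = 1.0522 × 1.0240 × 1.0794 × 1.0610 = 1.233946
Price-level growth factor = 1.0090 × 1.0055 × 1.0500 × 1.0822 = 1.152843
Real growth factor = 1.233946 / 1.152843 = 1.070350
Total real return = 1.070350 − 1 → 7.035%.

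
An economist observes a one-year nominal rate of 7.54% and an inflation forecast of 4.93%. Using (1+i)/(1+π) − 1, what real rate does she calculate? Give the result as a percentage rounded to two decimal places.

By the Fisher equation, 1 + r = (1 + i)/(1 + π).
1 + r = 1.07540 / 1.04930 = 1.024874
r = 1.024874 − 1 = 2.4874%, i.e. 2.49%.

2.49%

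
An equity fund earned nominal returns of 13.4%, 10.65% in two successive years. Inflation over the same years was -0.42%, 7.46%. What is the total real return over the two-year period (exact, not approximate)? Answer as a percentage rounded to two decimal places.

Compound the nominal returns: 1.1340 × 1.1065 = 1.254771.
Compound inflation: 0.9958 × 1.0746 = 1.070087.
Deflate: 1.254771 / 1.070087 = 1.172588.
Total real return = 1.172588 − 1 → 17.26%.

17.26%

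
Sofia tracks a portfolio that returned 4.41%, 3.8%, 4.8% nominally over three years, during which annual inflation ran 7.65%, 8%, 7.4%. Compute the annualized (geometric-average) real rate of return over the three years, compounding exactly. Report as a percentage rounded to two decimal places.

Compound the nominal returns: 1.0441 × 1.0380 × 1.0480 = 1.13579704.
Compound inflation: 1.0765 × 1.0800 × 1.0740 = 1.24865388.
Deflate: 1.13579704 / 1.24865388 = 0.90961719.
Annualized real rate = 0.90961719^(1/3) − 1 = -3.1084% → -3.11%.

-3.11%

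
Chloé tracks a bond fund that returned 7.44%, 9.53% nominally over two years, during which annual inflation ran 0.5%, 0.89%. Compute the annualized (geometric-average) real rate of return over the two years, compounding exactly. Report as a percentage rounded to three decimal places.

7.731%

Nominal growth factor = 1.0744 × 1.0953 = 1.17679032
Price-level growth factor = 1.0050 × 1.0089 = 1.01394450
Real growth factor = 1.17679032 / 1.01394450 = 1.16060625
Annualized real rate = 1.16060625^(1/2) − 1 = 7.7314% → 7.731%.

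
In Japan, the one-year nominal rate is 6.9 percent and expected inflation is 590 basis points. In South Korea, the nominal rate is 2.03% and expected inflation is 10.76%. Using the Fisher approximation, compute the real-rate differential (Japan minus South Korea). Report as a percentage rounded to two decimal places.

9.73%

Japan: 6.9% − 5.9% = 1.000%
South Korea: 2.03% − 10.76% = -8.730%
Differential = 9.730% → 9.73%.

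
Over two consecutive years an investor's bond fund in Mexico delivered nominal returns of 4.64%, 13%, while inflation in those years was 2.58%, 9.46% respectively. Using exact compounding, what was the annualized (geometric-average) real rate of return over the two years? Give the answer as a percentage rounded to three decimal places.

Nominal growth factor = 1.0464 × 1.1300 = 1.18243200
Price-level growth factor = 1.0258 × 1.0946 = 1.12284068
Real growth factor = 1.18243200 / 1.12284068 = 1.05307193
Annualized real rate = 1.05307193^(1/2) − 1 = 2.6193% → 2.619%.

2.619%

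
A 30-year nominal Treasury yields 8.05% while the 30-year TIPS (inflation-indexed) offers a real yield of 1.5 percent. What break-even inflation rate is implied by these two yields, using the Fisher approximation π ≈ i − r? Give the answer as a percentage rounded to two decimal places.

π ≈ i − r = 8.05% − 1.5% → 6.55%.

6.55%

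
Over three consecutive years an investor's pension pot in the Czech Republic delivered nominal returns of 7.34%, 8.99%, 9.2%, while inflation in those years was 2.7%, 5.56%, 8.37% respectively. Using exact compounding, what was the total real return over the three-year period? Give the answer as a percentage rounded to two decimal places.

8.74%

Nominal growth factor = 1.0734 × 1.0899 × 1.0920 = 1.277529
Price-level growth factor = 1.0270 × 1.0556 × 1.0837 = 1.174840
Real growth factor = 1.277529 / 1.174840 = 1.087407
Total real return = 1.087407 − 1 → 8.74%.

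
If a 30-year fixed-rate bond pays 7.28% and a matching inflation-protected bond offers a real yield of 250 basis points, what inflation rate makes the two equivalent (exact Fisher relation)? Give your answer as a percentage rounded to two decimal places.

4.66%

(1 + π) = (1 + i)/(1 + r) = 1.07280 / 1.02500 = 1.046634
Break-even inflation = 1.046634 − 1 → 4.66%.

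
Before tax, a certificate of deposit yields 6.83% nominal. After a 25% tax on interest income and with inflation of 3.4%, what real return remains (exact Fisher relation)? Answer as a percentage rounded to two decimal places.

After-tax nominal return = 6.83% × (1 − 0.25) = 5.1225%.
1 + r = 1.051225 / 1.03400 = 1.016659
After-tax real rate = 1.016659 − 1 → 1.67%.

1.67%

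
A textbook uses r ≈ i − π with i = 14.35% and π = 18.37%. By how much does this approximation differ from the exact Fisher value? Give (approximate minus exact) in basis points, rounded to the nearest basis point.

-62 basis points

Approximate: r ≈ 14.350% − 18.370% = -4.0200%
Exact: (1 + 0.1435)/(1 + 0.1837) − 1 = -3.3961%
Error = -4.0200% − (-3.3961%) = -0.6239% → -62 basis points.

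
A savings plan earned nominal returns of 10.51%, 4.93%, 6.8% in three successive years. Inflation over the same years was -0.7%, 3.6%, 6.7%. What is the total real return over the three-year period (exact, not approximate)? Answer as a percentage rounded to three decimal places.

12.823%

Compound the nominal returns: 1.1051 × 1.0493 × 1.0680 = 1.238433.
Compound inflation: 0.9930 × 1.0360 × 1.0670 = 1.097674.
Deflate: 1.238433 / 1.097674 = 1.128234.
Total real return = 1.128234 − 1 → 12.823%.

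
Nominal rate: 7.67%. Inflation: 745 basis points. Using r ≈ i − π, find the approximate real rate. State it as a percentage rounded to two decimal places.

r ≈ i − π = 7.67% − 7.45% = 0.22%.

0.22%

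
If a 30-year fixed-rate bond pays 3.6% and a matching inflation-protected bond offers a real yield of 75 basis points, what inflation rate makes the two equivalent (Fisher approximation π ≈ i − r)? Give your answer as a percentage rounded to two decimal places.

2.85%

π ≈ i − r = 3.6% − 0.75% → 2.85%.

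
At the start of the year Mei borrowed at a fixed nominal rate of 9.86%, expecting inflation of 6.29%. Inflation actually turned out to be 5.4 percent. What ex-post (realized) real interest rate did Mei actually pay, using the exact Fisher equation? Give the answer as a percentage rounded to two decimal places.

Ex-post: (1 + 0.0986)/(1 + 0.0540) − 1 = 4.2315%
So the realized real rate is 4.23%.

4.23%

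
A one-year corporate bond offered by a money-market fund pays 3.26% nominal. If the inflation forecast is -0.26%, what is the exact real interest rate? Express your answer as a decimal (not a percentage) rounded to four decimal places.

0.0353

By the Fisher equation, 1 + r = (1 + i)/(1 + π).
1 + r = 1.03260 / 0.99740 = 1.035292
r = 1.035292 − 1 = 3.5292%, i.e. 0.0353.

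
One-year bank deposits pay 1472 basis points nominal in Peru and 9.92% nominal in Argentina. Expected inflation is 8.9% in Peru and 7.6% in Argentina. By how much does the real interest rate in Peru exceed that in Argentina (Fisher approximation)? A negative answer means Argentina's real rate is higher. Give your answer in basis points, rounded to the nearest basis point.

Peru: 14.72% − 8.9% = 5.820%
Argentina: 9.92% − 7.6% = 2.320%
Differential = 3.500% → 350 basis points.

350 basis points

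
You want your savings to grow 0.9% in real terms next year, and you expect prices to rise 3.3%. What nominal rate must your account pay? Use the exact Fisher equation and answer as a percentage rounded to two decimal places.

(1 + i) = (1 + r)(1 + π) = 1.00900 × 1.03300 = 1.042297
i = 1.042297 − 1, so the required nominal rate is 4.23%.

4.23%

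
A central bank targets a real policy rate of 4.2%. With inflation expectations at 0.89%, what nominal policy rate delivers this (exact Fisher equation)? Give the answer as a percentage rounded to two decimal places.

(1 + i) = (1 + r)(1 + π) = 1.04200 × 1.00890 = 1.0512738
i = 1.0512738 − 1, so the required nominal rate is 5.13%.

5.13%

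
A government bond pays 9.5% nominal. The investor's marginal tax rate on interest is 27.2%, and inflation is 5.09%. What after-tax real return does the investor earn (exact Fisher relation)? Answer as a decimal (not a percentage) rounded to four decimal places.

After-tax nominal return = 9.5% × (1 − 0.272) = 6.9160%.
1 + r = 1.06916 / 1.05090 = 1.017376
After-tax real rate = 1.017376 − 1 → 0.0174.

0.0174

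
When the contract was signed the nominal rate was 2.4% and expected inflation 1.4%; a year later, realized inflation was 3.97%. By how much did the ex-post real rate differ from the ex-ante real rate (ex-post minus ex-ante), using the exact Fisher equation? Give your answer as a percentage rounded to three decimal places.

-2.496%

Ex-ante: (1 + 0.0240)/(1 + 0.0140) − 1 = 0.9862%
Ex-post: (1 + 0.0240)/(1 + 0.0397) − 1 = -1.5101%
Difference (ex-post − ex-ante) = -2.4962% → -2.496%.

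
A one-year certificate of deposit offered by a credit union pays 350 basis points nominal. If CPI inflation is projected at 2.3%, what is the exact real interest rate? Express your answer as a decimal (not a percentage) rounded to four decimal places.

1 + r = 1.03500 / 1.02300 = 1.011730
r = 1.011730 − 1 = 1.1730%, i.e. 0.0117.

0.0117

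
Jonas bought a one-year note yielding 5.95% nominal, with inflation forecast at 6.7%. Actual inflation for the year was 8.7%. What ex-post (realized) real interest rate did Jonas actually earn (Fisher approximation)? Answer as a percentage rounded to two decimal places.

Ex-post: 5.95% − 8.7% = -2.750%
So the realized real rate is -2.75%.

-2.75%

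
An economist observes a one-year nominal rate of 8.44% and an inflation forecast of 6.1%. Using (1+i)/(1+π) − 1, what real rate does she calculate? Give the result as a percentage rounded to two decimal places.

2.21%

By the Fisher relation, 1 + r = (1 + i)/(1 + π).
1 + r = 1.08440 / 1.06100 = 1.022055
r = 1.022055 − 1 = 2.2055%, i.e. 2.21%.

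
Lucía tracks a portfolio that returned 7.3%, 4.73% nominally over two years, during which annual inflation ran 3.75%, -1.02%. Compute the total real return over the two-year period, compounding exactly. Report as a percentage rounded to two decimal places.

9.43%

Compound the nominal returns: 1.0730 × 1.0473 = 1.123753.
Compound inflation: 1.0375 × 0.9898 = 1.026918.
Deflate: 1.123753 / 1.026918 = 1.094297.
Total real return = 1.094297 − 1 → 9.43%.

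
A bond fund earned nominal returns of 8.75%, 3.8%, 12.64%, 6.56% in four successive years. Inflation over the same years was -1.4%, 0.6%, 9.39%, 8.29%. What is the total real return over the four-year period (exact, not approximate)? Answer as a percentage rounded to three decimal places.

Nominal growth factor = 1.0875 × 1.0380 × 1.1264 × 1.0656 = 1.3549194
Price-level growth factor = 0.9860 × 1.0060 × 1.0939 × 1.0829 = 1.1750081
Real growth factor = 1.3549194 / 1.1750081 = 1.1531149
Total real return = 1.1531149 − 1 → 15.311%.

15.311%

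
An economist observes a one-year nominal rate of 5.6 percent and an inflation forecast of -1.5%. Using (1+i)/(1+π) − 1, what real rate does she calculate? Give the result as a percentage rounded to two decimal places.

7.21%

By the Fisher relation, 1 + r = (1 + i)/(1 + π).
1 + r = 1.05600 / 0.98500 = 1.072081
r = 1.072081 − 1 = 7.2081%, i.e. 7.21%.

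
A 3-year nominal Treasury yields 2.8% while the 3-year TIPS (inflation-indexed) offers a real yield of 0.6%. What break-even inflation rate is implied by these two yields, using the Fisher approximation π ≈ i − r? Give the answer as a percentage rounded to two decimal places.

2.20%

π ≈ i − r = 2.8% − 0.6% → 2.20%.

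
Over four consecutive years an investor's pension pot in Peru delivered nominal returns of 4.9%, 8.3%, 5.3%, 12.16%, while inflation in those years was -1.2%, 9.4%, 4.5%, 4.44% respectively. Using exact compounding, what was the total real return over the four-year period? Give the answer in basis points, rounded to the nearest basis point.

1374 basis points

Nominal growth factor = 1.0490 × 1.0830 × 1.0530 × 1.1216 = 1.341746
Price-level growth factor = 0.9880 × 1.0940 × 1.0450 × 1.0444 = 1.179662
Real growth factor = 1.341746 / 1.179662 = 1.137399
Total real return = 1.137399 − 1 → 1374 basis points.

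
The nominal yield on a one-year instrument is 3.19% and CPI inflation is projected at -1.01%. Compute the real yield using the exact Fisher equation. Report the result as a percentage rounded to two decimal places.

4.24%

By the Fisher equation, 1 + r = (1 + i)/(1 + π).
1 + r = 1.03190 / 0.98990 = 1.042429
r = 1.042429 − 1 = 4.2429%, i.e. 4.24%.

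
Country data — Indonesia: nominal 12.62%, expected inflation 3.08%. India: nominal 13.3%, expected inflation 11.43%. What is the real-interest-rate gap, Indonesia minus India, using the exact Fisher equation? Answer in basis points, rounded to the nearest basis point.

Indonesia: (1 + 0.1262)/(1 + 0.0308) − 1 = 9.2549%
India: (1 + 0.1330)/(1 + 0.1143) − 1 = 1.6782%
Differential = 9.2549% − 1.6782% = 7.5768% → 758 basis points.

758 basis points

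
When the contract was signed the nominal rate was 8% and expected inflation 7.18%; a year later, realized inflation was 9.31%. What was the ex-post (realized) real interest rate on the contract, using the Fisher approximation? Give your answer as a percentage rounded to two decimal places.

-1.31%

Ex-post: 8% − 9.31% = -1.310%
So the realized real rate is -1.31%.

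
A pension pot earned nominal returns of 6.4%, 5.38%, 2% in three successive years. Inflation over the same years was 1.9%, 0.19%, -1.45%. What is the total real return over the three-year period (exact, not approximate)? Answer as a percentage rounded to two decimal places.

13.67%

Nominal growth factor = 1.0640 × 1.0538 × 1.0200 = 1.143668
Price-level growth factor = 1.0190 × 1.0019 × 0.9855 = 1.006133
Real growth factor = 1.143668 / 1.006133 = 1.136697
Total real return = 1.136697 − 1 → 13.67%.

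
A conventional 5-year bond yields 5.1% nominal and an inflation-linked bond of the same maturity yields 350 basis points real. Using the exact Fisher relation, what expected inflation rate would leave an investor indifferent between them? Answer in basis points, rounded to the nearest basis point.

155 basis points

(1 + π) = (1 + i)/(1 + r) = 1.05100 / 1.03500 = 1.015459
Break-even inflation = 1.015459 − 1 → 155 basis points.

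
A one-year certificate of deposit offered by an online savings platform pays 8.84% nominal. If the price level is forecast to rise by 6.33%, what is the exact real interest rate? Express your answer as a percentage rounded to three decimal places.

2.361%

By the Fisher identity, 1 + r = (1 + i)/(1 + π).
1 + r = 1.08840 / 1.06330 = 1.023606
r = 1.023606 − 1 = 2.3606%, i.e. 2.361%.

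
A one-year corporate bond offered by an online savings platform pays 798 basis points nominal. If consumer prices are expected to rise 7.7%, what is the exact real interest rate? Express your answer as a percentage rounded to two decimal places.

1 + r = 1.07980 / 1.07700 = 1.002600
r = 1.002600 − 1 = 0.2600%, i.e. 0.26%.

0.26%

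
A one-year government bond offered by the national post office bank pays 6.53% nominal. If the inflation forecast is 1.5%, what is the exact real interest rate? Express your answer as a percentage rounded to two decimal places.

1 + r = 1.06530 / 1.01500 = 1.049557
r = 1.049557 − 1 = 4.9557%, i.e. 4.96%.

4.96%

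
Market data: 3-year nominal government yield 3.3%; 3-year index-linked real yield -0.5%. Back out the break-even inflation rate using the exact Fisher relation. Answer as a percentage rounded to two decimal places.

(1 + π) = (1 + i)/(1 + r) = 1.03300 / 0.99500 = 1.038191
Break-even inflation = 1.038191 − 1 → 3.82%.

3.82%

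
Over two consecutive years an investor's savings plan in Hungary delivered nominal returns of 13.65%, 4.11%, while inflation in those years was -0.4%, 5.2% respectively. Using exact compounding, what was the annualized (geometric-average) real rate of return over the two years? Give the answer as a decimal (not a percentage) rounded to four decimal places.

Compound the nominal returns: 1.1365 × 1.0411 = 1.18321015.
Compound inflation: 0.9960 × 1.0520 = 1.04779200.
Deflate: 1.18321015 / 1.04779200 = 1.12924144.
Annualized real rate = 1.12924144^(1/2) − 1 = 6.2658% → 0.0627.

0.0627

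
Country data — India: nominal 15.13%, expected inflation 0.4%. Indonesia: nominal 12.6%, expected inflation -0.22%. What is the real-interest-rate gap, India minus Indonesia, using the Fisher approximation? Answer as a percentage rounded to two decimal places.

India: 15.13% − 0.4% = 14.730%
Indonesia: 12.6% − (-0.22%) = 12.820%
Differential = 1.910% → 1.91%.

1.91%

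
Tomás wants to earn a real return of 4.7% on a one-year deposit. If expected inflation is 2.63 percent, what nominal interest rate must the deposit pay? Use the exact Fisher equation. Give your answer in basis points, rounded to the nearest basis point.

745 basis points

(1 + i) = (1 + r)(1 + π) = 1.04700 × 1.02630 = 1.0745361
i = 1.0745361 − 1, so the required nominal rate is 745 basis points.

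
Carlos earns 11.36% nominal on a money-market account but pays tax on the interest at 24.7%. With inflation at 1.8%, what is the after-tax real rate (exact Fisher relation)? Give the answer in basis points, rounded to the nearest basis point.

663 basis points

After-tax nominal return = 11.36% × (1 − 0.247) = 8.55408%.
1 + r = 1.0855408 / 1.01800 = 1.066347
After-tax real rate = 1.066347 − 1 → 663 basis points.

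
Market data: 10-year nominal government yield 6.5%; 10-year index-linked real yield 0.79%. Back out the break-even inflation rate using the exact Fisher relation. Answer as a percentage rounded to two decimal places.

(1 + π) = (1 + i)/(1 + r) = 1.06500 / 1.00790 = 1.056652
Break-even inflation = 1.056652 − 1 → 5.67%.

5.67%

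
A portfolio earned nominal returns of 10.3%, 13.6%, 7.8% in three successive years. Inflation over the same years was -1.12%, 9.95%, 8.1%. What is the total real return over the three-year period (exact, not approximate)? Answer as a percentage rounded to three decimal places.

14.933%

Compound the nominal returns: 1.1030 × 1.1360 × 1.0780 = 1.350743.
Compound inflation: 0.9888 × 1.0995 × 1.0810 = 1.175248.
Deflate: 1.350743 / 1.175248 = 1.149326.
Total real return = 1.149326 − 1 → 14.933%.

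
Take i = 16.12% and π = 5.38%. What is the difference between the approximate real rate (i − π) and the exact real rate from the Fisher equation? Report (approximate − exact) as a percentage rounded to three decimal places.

0.548%

Approximate: r ≈ 16.120% − 5.380% = 10.7400%
Exact: (1 + 0.1612)/(1 + 0.0538) − 1 = 10.1917%
Error = 10.7400% − 10.1917% = 0.5483% → 0.548%.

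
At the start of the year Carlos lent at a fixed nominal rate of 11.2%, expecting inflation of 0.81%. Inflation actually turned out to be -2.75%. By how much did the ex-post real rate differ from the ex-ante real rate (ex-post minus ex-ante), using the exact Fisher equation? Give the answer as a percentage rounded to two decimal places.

4.04%

Ex-ante: (1 + 0.1120)/(1 + 0.0081) − 1 = 10.3065%
Ex-post: (1 + 0.1120)/(1 − 0.0275) − 1 = 14.3445%
Difference (ex-post − ex-ante) = 4.0380% → 4.04%.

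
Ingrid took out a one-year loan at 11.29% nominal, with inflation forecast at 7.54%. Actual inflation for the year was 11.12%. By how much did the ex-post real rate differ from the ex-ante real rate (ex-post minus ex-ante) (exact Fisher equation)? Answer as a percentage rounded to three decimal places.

-3.334%

Ex-ante: (1 + 0.1129)/(1 + 0.0754) − 1 = 3.4871%
Ex-post: (1 + 0.1129)/(1 + 0.1112) − 1 = 0.1530%
Difference (ex-post − ex-ante) = -3.3341% → -3.334%.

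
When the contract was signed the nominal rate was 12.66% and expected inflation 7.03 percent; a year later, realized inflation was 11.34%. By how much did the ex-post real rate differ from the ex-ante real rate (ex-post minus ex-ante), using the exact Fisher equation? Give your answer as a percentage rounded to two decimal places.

Ex-ante: (1 + 0.1266)/(1 + 0.0703) − 1 = 5.2602%
Ex-post: (1 + 0.1266)/(1 + 0.1134) − 1 = 1.1856%
Difference (ex-post − ex-ante) = -4.0746% → -4.07%.

-4.07%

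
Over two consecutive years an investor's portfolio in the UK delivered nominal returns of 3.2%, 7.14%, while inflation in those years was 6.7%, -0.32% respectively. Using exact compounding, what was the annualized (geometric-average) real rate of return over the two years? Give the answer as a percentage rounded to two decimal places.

Compound the nominal returns: 1.0320 × 1.0714 = 1.10568480.
Compound inflation: 1.0670 × 0.9968 = 1.06358560.
Deflate: 1.10568480 / 1.06358560 = 1.03958233.
Annualized real rate = 1.03958233^(1/2) − 1 = 1.9599% → 1.96%.

1.96%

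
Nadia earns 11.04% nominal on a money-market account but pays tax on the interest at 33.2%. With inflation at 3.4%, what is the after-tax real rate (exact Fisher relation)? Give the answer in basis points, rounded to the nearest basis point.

384 basis points

After-tax nominal return = 11.04% × (1 − 0.332) = 7.37472%.
1 + r = 1.0737472 / 1.03400 = 1.038440
After-tax real rate = 1.038440 − 1 → 384 basis points.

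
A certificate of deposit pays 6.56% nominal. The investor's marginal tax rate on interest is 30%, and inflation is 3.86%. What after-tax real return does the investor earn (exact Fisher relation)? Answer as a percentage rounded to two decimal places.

After-tax nominal return = 6.56% × (1 − 0.3) = 4.5920%.
1 + r = 1.04592 / 1.03860 = 1.007048
After-tax real rate = 1.007048 − 1 → 0.70%.

0.70%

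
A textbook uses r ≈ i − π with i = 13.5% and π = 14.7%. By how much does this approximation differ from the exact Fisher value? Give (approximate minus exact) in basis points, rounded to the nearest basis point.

Approximate: r ≈ 13.500% − 14.700% = -1.2000%
Exact: (1 + 0.1350)/(1 + 0.1470) − 1 = -1.0462%
Error = -1.2000% − (-1.0462%) = -0.1538% → -15 basis points.

-15 basis points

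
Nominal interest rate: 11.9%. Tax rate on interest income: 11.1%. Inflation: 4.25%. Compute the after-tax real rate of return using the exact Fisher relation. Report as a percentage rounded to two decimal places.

6.07%

After-tax nominal return = 11.9% × (1 − 0.111) = 10.5791%.
1 + r = 1.105791 / 1.04250 = 1.060711
After-tax real rate = 1.060711 − 1 → 6.07%.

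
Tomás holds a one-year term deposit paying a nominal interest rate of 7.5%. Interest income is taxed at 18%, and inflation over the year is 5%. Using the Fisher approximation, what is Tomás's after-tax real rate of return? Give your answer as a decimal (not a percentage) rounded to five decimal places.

0.01150

After-tax nominal return = 7.5% × (1 − 0.18) = 6.1500%.
r ≈ 6.1500% − 5% → 0.01150.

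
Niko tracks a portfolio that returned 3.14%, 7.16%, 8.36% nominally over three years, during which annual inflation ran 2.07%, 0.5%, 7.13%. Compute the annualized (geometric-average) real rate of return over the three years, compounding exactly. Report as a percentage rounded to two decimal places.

Compound the nominal returns: 1.0314 × 1.0716 × 1.0836 = 1.19764699.
Compound inflation: 1.0207 × 1.0050 × 1.0713 = 1.09894329.
Deflate: 1.19764699 / 1.09894329 = 1.08981692.
Annualized real rate = 1.08981692^(1/3) − 1 = 2.9085% → 2.91%.

2.91%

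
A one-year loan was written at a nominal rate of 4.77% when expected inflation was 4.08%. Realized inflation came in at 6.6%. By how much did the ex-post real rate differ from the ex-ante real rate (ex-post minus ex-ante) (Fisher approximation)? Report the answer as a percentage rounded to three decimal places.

Ex-ante: 4.77% − 4.08% = 0.690%
Ex-post: 4.77% − 6.6% = -1.830%
Difference (ex-post − ex-ante) = -2.5200% → -2.520%.

-2.520%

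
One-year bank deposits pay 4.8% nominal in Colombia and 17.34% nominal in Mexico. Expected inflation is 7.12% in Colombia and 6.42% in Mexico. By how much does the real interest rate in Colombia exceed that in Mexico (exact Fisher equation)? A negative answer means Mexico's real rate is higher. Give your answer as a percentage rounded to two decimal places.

Colombia: (1 + 0.0480)/(1 + 0.0712) − 1 = -2.1658%
Mexico: (1 + 0.1734)/(1 + 0.0642) − 1 = 10.2612%
Differential = -2.1658% − 10.2612% = -12.4270% → -12.43%.

-12.43%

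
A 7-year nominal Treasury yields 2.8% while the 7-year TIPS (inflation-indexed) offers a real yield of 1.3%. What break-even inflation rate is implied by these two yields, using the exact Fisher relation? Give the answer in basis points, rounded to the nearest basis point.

(1 + π) = (1 + i)/(1 + r) = 1.02800 / 1.01300 = 1.014808
Break-even inflation = 1.014808 − 1 → 148 basis points.

148 basis points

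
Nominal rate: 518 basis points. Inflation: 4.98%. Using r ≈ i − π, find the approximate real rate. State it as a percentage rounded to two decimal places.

0.20%

r ≈ i − π = 5.18% − 4.98% = 0.20%.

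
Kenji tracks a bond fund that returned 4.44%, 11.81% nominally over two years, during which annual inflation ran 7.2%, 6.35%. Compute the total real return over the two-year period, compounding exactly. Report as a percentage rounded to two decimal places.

2.43%

Nominal growth factor = 1.0444 × 1.1181 = 1.167744
Price-level growth factor = 1.0720 × 1.0635 = 1.140072
Real growth factor = 1.167744 / 1.140072 = 1.024272
Total real return = 1.024272 − 1 → 2.43%.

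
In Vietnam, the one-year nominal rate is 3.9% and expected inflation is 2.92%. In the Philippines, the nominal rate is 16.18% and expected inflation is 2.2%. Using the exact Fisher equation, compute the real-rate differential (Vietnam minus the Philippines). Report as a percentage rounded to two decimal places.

Vietnam: (1 + 0.0390)/(1 + 0.0292) − 1 = 0.9522%
The Philippines: (1 + 0.1618)/(1 + 0.0220) − 1 = 13.6791%
Differential = 0.9522% − 13.6791% = -12.7269% → -12.73%.

-12.73%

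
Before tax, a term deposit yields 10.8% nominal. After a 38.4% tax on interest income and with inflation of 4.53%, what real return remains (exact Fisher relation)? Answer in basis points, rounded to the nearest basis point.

203 basis points

After-tax nominal return = 10.8% × (1 − 0.384) = 6.6528%.
1 + r = 1.066528 / 1.04530 = 1.020308
After-tax real rate = 1.020308 − 1 → 203 basis points.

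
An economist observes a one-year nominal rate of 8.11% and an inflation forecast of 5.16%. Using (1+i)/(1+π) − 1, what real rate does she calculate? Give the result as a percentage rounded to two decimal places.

1 + r = 1.08110 / 1.05160 = 1.028052
r = 1.028052 − 1 = 2.8052%, i.e. 2.81%.

2.81%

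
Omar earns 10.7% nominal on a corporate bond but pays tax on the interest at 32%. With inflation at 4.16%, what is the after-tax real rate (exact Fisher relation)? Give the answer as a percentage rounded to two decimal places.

2.99%

After-tax nominal return = 10.7% × (1 − 0.32) = 7.2760%.
1 + r = 1.07276 / 1.04160 = 1.029916
After-tax real rate = 1.029916 − 1 → 2.99%.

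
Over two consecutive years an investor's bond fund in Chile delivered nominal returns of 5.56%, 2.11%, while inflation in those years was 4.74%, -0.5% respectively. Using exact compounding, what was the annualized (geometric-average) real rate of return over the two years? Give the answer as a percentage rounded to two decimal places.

Nominal growth factor = 1.0556 × 1.0211 = 1.07787316
Price-level growth factor = 1.0474 × 0.9950 = 1.04216300
Real growth factor = 1.07787316 / 1.04216300 = 1.03426543
Annualized real rate = 1.03426543^(1/2) − 1 = 1.6988% → 1.70%.

1.70%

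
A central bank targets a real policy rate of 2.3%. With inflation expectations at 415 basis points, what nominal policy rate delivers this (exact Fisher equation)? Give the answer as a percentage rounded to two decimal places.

6.55%

(1 + i) = (1 + r)(1 + π) = 1.02300 × 1.04150 = 1.0654545
i = 1.0654545 − 1, so the required nominal rate is 6.55%.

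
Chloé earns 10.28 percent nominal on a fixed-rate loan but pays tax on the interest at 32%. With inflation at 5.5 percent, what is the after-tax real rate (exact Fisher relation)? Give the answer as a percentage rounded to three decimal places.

After-tax nominal return = 10.28% × (1 − 0.32) = 6.9904%.
1 + r = 1.069904 / 1.05500 = 1.014127
After-tax real rate = 1.014127 − 1 → 1.413%.

1.413%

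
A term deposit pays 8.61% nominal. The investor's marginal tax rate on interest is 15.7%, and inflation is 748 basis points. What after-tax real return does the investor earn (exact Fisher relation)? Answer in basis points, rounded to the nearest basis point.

-21 basis points

After-tax nominal return = 8.61% × (1 − 0.157) = 7.25823%.
1 + r = 1.0725823 / 1.07480 = 0.997937
After-tax real rate = 0.997937 − 1 → -21 basis points.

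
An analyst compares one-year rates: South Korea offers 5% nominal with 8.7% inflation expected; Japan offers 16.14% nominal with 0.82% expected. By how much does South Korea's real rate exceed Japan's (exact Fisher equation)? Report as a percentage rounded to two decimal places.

-18.60%

South Korea: (1 + 0.0500)/(1 + 0.0870) − 1 = -3.4039%
Japan: (1 + 0.1614)/(1 + 0.0082) − 1 = 15.1954%
Differential = -3.4039% − 15.1954% = -18.5993% → -18.60%.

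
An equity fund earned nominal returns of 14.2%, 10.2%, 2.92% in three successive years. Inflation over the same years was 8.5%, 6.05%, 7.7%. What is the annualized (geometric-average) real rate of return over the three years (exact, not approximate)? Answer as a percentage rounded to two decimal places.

Nominal growth factor = 1.1420 × 1.1020 × 1.0292 = 1.29523173
Price-level growth factor = 1.0850 × 1.0605 × 1.0770 = 1.23924197
Real growth factor = 1.29523173 / 1.23924197 = 1.04518065
Annualized real rate = 1.04518065^(1/3) − 1 = 1.4839% → 1.48%.

1.48%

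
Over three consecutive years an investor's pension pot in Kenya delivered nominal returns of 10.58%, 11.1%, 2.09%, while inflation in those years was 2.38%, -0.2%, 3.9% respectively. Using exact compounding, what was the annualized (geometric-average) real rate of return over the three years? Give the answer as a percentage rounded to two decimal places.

Compound the nominal returns: 1.1058 × 1.1110 × 1.0209 = 1.25422037.
Compound inflation: 1.0238 × 0.9980 × 1.0390 = 1.06160074.
Deflate: 1.25422037 / 1.06160074 = 1.18144262.
Annualized real rate = 1.18144262^(1/3) − 1 = 5.7152% → 5.72%.

5.72%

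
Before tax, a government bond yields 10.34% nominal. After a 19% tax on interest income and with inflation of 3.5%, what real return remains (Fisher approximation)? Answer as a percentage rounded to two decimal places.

After-tax nominal return = 10.34% × (1 − 0.19) = 8.3754%.
r ≈ 8.3754% − 3.5% → 4.88%.

4.88%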